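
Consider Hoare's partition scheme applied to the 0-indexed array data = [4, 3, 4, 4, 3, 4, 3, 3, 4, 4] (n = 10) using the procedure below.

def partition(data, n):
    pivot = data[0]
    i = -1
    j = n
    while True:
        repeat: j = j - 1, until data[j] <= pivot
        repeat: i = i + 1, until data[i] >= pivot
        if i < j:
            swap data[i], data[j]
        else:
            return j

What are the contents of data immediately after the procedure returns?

[4, 3, 4, 3, 3, 3, 4, 4, 4, 4]

pivot=4
j stops at 9 (4), i stops at 0 (4); swap ⇒ [4, 3, 4, 4, 3, 4, 3, 3, 4, 4]
j stops at 8 (4), i stops at 2 (4); swap ⇒ [4, 3, 4, 4, 3, 4, 3, 3, 4, 4]
j stops at 7 (3), i stops at 3 (4); swap ⇒ [4, 3, 4, 3, 3, 4, 3, 4, 4, 4]
j stops at 6 (3), i stops at 5 (4); swap ⇒ [4, 3, 4, 3, 3, 3, 4, 4, 4, 4]
j stops at 5, i stops at 6; i≥j ⇒ return 5. data=[4, 3, 4, 3, 3, 3, 4, 4, 4, 4]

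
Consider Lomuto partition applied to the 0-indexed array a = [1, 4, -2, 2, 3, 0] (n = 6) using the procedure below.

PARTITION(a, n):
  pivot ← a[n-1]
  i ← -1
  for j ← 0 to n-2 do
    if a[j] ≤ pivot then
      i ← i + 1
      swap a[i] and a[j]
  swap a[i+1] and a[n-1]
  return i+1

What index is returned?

pivot=0, i=-1
j=0: 1>0, skip
j=1: 4>0, skip
j=2: -2≤0, i=0, swap(0,2) ⇒ [-2, 4, 1, 2, 3, 0]
j=3: 2>0, skip
j=4: 3>0, skip
swap(1,5) ⇒ [-2, 0, 1, 2, 3, 4]; return 1

1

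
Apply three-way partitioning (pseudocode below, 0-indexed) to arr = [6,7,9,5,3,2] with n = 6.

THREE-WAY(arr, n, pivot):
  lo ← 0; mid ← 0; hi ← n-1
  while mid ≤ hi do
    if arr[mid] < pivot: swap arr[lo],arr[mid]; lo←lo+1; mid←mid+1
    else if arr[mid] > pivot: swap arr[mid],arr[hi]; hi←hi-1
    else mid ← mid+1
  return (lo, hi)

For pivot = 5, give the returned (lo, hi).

lo=0 mid=0 hi=5
6>5: swap(0,5), hi=4 ⇒ [2,7,9,5,3,6]
2<5: swap(0,0), lo=1 mid=1 ⇒ [2,7,9,5,3,6]
7>5: swap(1,4), hi=3 ⇒ [2,3,9,5,7,6]
3<5: swap(1,1), lo=2 mid=2 ⇒ [2,3,9,5,7,6]
9>5: swap(2,3), hi=2 ⇒ [2,3,5,9,7,6]
5=5: mid=3
done. lo=2 hi=2; arr=[2,3,5,9,7,6]

(2, 2)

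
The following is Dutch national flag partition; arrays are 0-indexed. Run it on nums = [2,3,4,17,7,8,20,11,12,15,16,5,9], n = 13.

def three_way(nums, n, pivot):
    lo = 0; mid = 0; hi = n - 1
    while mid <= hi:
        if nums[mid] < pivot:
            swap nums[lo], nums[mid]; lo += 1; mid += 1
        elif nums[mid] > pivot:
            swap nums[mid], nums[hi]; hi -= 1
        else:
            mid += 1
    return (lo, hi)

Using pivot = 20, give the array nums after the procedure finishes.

pivot = 20; lo=0, mid=0, hi=12
nums[mid]=2<20: swap nums[0],nums[0]; lo=1,mid=1 → [2,3,4,17,7,8,20,11,12,15,16,5,9]
nums[mid]=3<20: swap nums[1],nums[1]; lo=2,mid=2 → [2,3,4,17,7,8,20,11,12,15,16,5,9]
nums[mid]=4<20: swap nums[2],nums[2]; lo=3,mid=3 → [2,3,4,17,7,8,20,11,12,15,16,5,9]
nums[mid]=17<20: swap nums[3],nums[3]; lo=4,mid=4 → [2,3,4,17,7,8,20,11,12,15,16,5,9]
nums[mid]=7<20: swap nums[4],nums[4]; lo=5,mid=5 → [2,3,4,17,7,8,20,11,12,15,16,5,9]
nums[mid]=8<20: swap nums[5],nums[5]; lo=6,mid=6 → [2,3,4,17,7,8,20,11,12,15,16,5,9]
nums[mid]=20=20: mid=7
nums[mid]=11<20: swap nums[6],nums[7]; lo=7,mid=8 → [2,3,4,17,7,8,11,20,12,15,16,5,9]
nums[mid]=12<20: swap nums[7],nums[8]; lo=8,mid=9 → [2,3,4,17,7,8,11,12,20,15,16,5,9]
nums[mid]=15<20: swap nums[8],nums[9]; lo=9,mid=10 → [2,3,4,17,7,8,11,12,15,20,16,5,9]
nums[mid]=16<20: swap nums[9],nums[10]; lo=10,mid=11 → [2,3,4,17,7,8,11,12,15,16,20,5,9]
nums[mid]=5<20: swap nums[10],nums[11]; lo=11,mid=12 → [2,3,4,17,7,8,11,12,15,16,5,20,9]
nums[mid]=9<20: swap nums[11],nums[12]; lo=12,mid=13 → [2,3,4,17,7,8,11,12,15,16,5,9,20]
end: lo=12, hi=12; nums = [2,3,4,17,7,8,11,12,15,16,5,9,20]

[2,3,4,17,7,8,11,12,15,16,5,9,20]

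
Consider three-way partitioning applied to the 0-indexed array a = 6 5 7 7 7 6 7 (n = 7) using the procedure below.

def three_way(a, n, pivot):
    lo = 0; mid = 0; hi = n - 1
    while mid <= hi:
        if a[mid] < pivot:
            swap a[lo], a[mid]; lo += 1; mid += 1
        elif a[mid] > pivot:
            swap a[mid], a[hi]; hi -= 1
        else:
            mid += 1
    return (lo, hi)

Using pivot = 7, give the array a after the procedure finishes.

6 5 6 7 7 7 7

lo=0 mid=0 hi=6
6<7: swap(0,0), lo=1 mid=1 ⇒ 6 5 7 7 7 6 7
5<7: swap(1,1), lo=2 mid=2 ⇒ 6 5 7 7 7 6 7
7=7: mid=3
7=7: mid=4
7=7: mid=5
6<7: swap(2,5), lo=3 mid=6 ⇒ 6 5 6 7 7 7 7
7=7: mid=7
done. lo=3 hi=6; a=6 5 6 7 7 7 7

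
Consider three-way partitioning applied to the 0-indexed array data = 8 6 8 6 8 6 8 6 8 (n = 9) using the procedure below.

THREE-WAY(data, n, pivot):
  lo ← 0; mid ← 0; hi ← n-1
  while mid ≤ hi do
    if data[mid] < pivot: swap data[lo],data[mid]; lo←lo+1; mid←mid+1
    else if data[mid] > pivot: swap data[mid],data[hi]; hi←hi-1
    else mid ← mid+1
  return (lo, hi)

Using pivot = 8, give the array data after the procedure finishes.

6 6 6 6 8 8 8 8 8

pivot = 8; lo=0, mid=0, hi=8
data[mid]=8=8: mid=1
data[mid]=6<8: swap data[0],data[1]; lo=1,mid=2 → 6 8 8 6 8 6 8 6 8
data[mid]=8=8: mid=3
data[mid]=6<8: swap data[1],data[3]; lo=2,mid=4 → 6 6 8 8 8 6 8 6 8
data[mid]=8=8: mid=5
data[mid]=6<8: swap data[2],data[5]; lo=3,mid=6 → 6 6 6 8 8 8 8 6 8
data[mid]=8=8: mid=7
data[mid]=6<8: swap data[3],data[7]; lo=4,mid=8 → 6 6 6 6 8 8 8 8 8
data[mid]=8=8: mid=9
end: lo=4, hi=8; data = 6 6 6 6 8 8 8 8 8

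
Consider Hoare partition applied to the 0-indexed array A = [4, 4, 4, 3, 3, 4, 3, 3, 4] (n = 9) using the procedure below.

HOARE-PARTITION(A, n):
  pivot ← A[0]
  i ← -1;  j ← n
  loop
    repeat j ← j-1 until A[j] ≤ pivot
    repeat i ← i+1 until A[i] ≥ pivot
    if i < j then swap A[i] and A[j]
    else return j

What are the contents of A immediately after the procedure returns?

pivot = A[0] = 4; i = -1, j = 9
j→8 (A[8]=4≤4), i→0 (A[0]=4≥4); i<j, swap → [4, 4, 4, 3, 3, 4, 3, 3, 4]
j→7 (A[7]=3≤4), i→1 (A[1]=4≥4); i<j, swap → [4, 3, 4, 3, 3, 4, 3, 4, 4]
j→6 (A[6]=3≤4), i→2 (A[2]=4≥4); i<j, swap → [4, 3, 3, 3, 3, 4, 4, 4, 4]
j→5, i→5; i≥j, return j=5. A = [4, 3, 3, 3, 3, 4, 4, 4, 4]

[4, 3, 3, 3, 3, 4, 4, 4, 4]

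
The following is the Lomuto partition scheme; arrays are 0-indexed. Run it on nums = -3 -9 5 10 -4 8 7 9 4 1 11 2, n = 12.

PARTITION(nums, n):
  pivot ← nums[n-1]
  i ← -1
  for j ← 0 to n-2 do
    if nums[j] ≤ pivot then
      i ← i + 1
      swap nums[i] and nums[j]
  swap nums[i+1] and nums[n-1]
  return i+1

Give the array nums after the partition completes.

pivot = nums[11] = 2; i = -1
j=0: nums[0]=-3 ≤ 2 → i=0, swap nums[0],nums[0] (no change) → -3 -9 5 10 -4 8 7 9 4 1 11 2
j=1: nums[1]=-9 ≤ 2 → i=1, swap nums[1],nums[1] (no change) → -3 -9 5 10 -4 8 7 9 4 1 11 2
j=2: nums[2]=5 > 2 → no swap
j=3: nums[3]=10 > 2 → no swap
j=4: nums[4]=-4 ≤ 2 → i=2, swap nums[2],nums[4] → -3 -9 -4 10 5 8 7 9 4 1 11 2
j=5: nums[5]=8 > 2 → no swap
j=6: nums[6]=7 > 2 → no swap
j=7: nums[7]=9 > 2 → no swap
j=8: nums[8]=4 > 2 → no swap
j=9: nums[9]=1 ≤ 2 → i=3, swap nums[3],nums[9] → -3 -9 -4 1 5 8 7 9 4 10 11 2
j=10: nums[10]=11 > 2 → no swap
final swap nums[4],nums[11] → -3 -9 -4 1 2 8 7 9 4 10 11 5; return 4

-3 -9 -4 1 2 8 7 9 4 10 11 5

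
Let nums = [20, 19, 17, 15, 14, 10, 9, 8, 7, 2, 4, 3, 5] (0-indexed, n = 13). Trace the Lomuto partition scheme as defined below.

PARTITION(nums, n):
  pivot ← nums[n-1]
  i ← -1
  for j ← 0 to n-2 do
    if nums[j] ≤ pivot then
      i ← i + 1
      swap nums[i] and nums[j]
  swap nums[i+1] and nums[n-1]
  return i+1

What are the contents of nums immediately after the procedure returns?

[2, 4, 3, 5, 14, 10, 9, 8, 7, 20, 19, 17, 15]

pivot=5, i=-1
j=0: 20>5, skip
j=1: 19>5, skip
j=2: 17>5, skip
j=3: 15>5, skip
j=4: 14>5, skip
j=5: 10>5, skip
j=6: 9>5, skip
j=7: 8>5, skip
j=8: 7>5, skip
j=9: 2≤5, i=0, swap(0,9) ⇒ [2, 19, 17, 15, 14, 10, 9, 8, 7, 20, 4, 3, 5]
j=10: 4≤5, i=1, swap(1,10) ⇒ [2, 4, 17, 15, 14, 10, 9, 8, 7, 20, 19, 3, 5]
j=11: 3≤5, i=2, swap(2,11) ⇒ [2, 4, 3, 15, 14, 10, 9, 8, 7, 20, 19, 17, 5]
swap(3,12) ⇒ [2, 4, 3, 5, 14, 10, 9, 8, 7, 20, 19, 17, 15]; return 3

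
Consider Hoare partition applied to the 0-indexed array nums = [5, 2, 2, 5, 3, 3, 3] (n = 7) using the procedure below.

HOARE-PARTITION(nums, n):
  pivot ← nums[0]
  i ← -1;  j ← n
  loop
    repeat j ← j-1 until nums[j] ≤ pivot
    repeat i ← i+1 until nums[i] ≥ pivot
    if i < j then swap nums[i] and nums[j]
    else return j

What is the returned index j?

4

pivot = nums[0] = 5; i = -1, j = 7
j→6 (nums[6]=3≤5), i→0 (nums[0]=5≥5); i<j, swap → [3, 2, 2, 5, 3, 3, 5]
j→5 (nums[5]=3≤5), i→3 (nums[3]=5≥5); i<j, swap → [3, 2, 2, 3, 3, 5, 5]
j→4, i→5; i≥j, return j=4. nums = [3, 2, 2, 3, 3, 5, 5]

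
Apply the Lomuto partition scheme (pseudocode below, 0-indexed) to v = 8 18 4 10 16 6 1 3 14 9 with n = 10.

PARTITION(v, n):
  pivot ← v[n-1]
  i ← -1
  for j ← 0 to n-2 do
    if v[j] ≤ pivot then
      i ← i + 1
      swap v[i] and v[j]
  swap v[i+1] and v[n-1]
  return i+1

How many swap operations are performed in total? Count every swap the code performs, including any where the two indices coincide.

6

pivot=9, i=-1
j=0: 8≤9, i=0, swap(0,0) ⇒ 8 18 4 10 16 6 1 3 14 9
j=1: 18>9, skip
j=2: 4≤9, i=1, swap(1,2) ⇒ 8 4 18 10 16 6 1 3 14 9
j=3: 10>9, skip
j=4: 16>9, skip
j=5: 6≤9, i=2, swap(2,5) ⇒ 8 4 6 10 16 18 1 3 14 9
j=6: 1≤9, i=3, swap(3,6) ⇒ 8 4 6 1 16 18 10 3 14 9
j=7: 3≤9, i=4, swap(4,7) ⇒ 8 4 6 1 3 18 10 16 14 9
j=8: 14>9, skip
swap(5,9) ⇒ 8 4 6 1 3 9 10 16 14 18; return 5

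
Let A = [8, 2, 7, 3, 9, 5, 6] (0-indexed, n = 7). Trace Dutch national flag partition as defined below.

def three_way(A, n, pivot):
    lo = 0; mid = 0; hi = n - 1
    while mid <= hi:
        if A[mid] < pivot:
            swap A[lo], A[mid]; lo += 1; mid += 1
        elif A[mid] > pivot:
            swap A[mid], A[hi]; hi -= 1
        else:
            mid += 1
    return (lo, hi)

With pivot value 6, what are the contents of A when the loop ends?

lo=0 mid=0 hi=6
8>6: swap(0,6), hi=5 ⇒ [6, 2, 7, 3, 9, 5, 8]
6=6: mid=1
2<6: swap(0,1), lo=1 mid=2 ⇒ [2, 6, 7, 3, 9, 5, 8]
7>6: swap(2,5), hi=4 ⇒ [2, 6, 5, 3, 9, 7, 8]
5<6: swap(1,2), lo=2 mid=3 ⇒ [2, 5, 6, 3, 9, 7, 8]
3<6: swap(2,3), lo=3 mid=4 ⇒ [2, 5, 3, 6, 9, 7, 8]
9>6: swap(4,4), hi=3 ⇒ [2, 5, 3, 6, 9, 7, 8]
done. lo=3 hi=3; A=[2, 5, 3, 6, 9, 7, 8]

[2, 5, 3, 6, 9, 7, 8]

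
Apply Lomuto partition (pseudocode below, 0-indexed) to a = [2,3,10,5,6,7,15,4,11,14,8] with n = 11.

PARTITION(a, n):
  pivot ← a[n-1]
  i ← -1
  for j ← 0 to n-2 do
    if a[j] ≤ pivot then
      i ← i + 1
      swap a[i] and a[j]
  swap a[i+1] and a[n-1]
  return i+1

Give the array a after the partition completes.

[2,3,5,6,7,4,8,10,11,14,15]

pivot=8, i=-1
j=0: 2≤8, i=0, swap(0,0) ⇒ [2,3,10,5,6,7,15,4,11,14,8]
j=1: 3≤8, i=1, swap(1,1) ⇒ [2,3,10,5,6,7,15,4,11,14,8]
j=2: 10>8, skip
j=3: 5≤8, i=2, swap(2,3) ⇒ [2,3,5,10,6,7,15,4,11,14,8]
j=4: 6≤8, i=3, swap(3,4) ⇒ [2,3,5,6,10,7,15,4,11,14,8]
j=5: 7≤8, i=4, swap(4,5) ⇒ [2,3,5,6,7,10,15,4,11,14,8]
j=6: 15>8, skip
j=7: 4≤8, i=5, swap(5,7) ⇒ [2,3,5,6,7,4,15,10,11,14,8]
j=8: 11>8, skip
j=9: 14>8, skip
swap(6,10) ⇒ [2,3,5,6,7,4,8,10,11,14,15]; return 6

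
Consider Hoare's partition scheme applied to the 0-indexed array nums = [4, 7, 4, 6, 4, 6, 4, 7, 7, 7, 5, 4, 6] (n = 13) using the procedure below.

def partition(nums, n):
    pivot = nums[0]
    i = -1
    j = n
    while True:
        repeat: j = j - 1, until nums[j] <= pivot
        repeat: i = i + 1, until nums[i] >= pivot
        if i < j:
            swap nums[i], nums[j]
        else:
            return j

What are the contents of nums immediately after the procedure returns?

[4, 4, 4, 6, 4, 6, 7, 7, 7, 7, 5, 4, 6]

pivot = nums[0] = 4; i = -1, j = 13
j→11 (nums[11]=4≤4), i→0 (nums[0]=4≥4); i<j, swap → [4, 7, 4, 6, 4, 6, 4, 7, 7, 7, 5, 4, 6]
j→6 (nums[6]=4≤4), i→1 (nums[1]=7≥4); i<j, swap → [4, 4, 4, 6, 4, 6, 7, 7, 7, 7, 5, 4, 6]
j→4 (nums[4]=4≤4), i→2 (nums[2]=4≥4); i<j, swap → [4, 4, 4, 6, 4, 6, 7, 7, 7, 7, 5, 4, 6]
j→2, i→3; i≥j, return j=2. nums = [4, 4, 4, 6, 4, 6, 7, 7, 7, 7, 5, 4, 6]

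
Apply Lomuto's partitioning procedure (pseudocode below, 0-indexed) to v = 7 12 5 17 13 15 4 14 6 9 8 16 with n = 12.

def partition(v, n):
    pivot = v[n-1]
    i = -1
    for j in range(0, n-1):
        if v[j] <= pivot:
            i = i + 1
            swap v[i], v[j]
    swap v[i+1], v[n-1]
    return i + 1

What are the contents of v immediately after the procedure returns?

7 12 5 13 15 4 14 6 9 8 16 17

pivot=16, i=-1
j=0: 7≤16, i=0, swap(0,0) ⇒ 7 12 5 17 13 15 4 14 6 9 8 16
j=1: 12≤16, i=1, swap(1,1) ⇒ 7 12 5 17 13 15 4 14 6 9 8 16
j=2: 5≤16, i=2, swap(2,2) ⇒ 7 12 5 17 13 15 4 14 6 9 8 16
j=3: 17>16, skip
j=4: 13≤16, i=3, swap(3,4) ⇒ 7 12 5 13 17 15 4 14 6 9 8 16
j=5: 15≤16, i=4, swap(4,5) ⇒ 7 12 5 13 15 17 4 14 6 9 8 16
j=6: 4≤16, i=5, swap(5,6) ⇒ 7 12 5 13 15 4 17 14 6 9 8 16
j=7: 14≤16, i=6, swap(6,7) ⇒ 7 12 5 13 15 4 14 17 6 9 8 16
j=8: 6≤16, i=7, swap(7,8) ⇒ 7 12 5 13 15 4 14 6 17 9 8 16
j=9: 9≤16, i=8, swap(8,9) ⇒ 7 12 5 13 15 4 14 6 9 17 8 16
j=10: 8≤16, i=9, swap(9,10) ⇒ 7 12 5 13 15 4 14 6 9 8 17 16
swap(10,11) ⇒ 7 12 5 13 15 4 14 6 9 8 16 17; return 10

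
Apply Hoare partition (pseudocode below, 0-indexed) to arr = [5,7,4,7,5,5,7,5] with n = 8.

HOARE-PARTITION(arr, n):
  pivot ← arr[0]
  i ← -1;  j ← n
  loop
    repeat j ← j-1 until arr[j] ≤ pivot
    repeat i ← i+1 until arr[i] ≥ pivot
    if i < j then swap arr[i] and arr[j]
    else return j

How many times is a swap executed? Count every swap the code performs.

3

pivot=5
j stops at 7 (5), i stops at 0 (5); swap ⇒ [5,7,4,7,5,5,7,5]
j stops at 5 (5), i stops at 1 (7); swap ⇒ [5,5,4,7,5,7,7,5]
j stops at 4 (5), i stops at 3 (7); swap ⇒ [5,5,4,5,7,7,7,5]
j stops at 3, i stops at 4; i≥j ⇒ return 3. arr=[5,5,4,5,7,7,7,5]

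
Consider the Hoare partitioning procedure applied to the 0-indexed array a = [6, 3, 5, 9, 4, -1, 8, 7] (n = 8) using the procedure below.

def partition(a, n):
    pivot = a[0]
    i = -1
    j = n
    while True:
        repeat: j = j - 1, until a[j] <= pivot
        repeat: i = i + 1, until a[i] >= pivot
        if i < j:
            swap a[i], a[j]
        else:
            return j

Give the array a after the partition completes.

pivot=6
j stops at 5 (-1), i stops at 0 (6); swap ⇒ [-1, 3, 5, 9, 4, 6, 8, 7]
j stops at 4 (4), i stops at 3 (9); swap ⇒ [-1, 3, 5, 4, 9, 6, 8, 7]
j stops at 3, i stops at 4; i≥j ⇒ return 3. a=[-1, 3, 5, 4, 9, 6, 8, 7]

[-1, 3, 5, 4, 9, 6, 8, 7]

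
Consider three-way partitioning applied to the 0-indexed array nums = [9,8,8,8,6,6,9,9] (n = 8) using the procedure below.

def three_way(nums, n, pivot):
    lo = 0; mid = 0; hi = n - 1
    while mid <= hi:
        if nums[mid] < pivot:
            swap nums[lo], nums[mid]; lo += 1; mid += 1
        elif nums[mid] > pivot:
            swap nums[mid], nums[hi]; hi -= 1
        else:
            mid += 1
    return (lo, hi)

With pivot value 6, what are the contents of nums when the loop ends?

[6,6,8,8,8,9,9,9]

lo=0 mid=0 hi=7
9>6: swap(0,7), hi=6 ⇒ [9,8,8,8,6,6,9,9]
9>6: swap(0,6), hi=5 ⇒ [9,8,8,8,6,6,9,9]
9>6: swap(0,5), hi=4 ⇒ [6,8,8,8,6,9,9,9]
6=6: mid=1
8>6: swap(1,4), hi=3 ⇒ [6,6,8,8,8,9,9,9]
6=6: mid=2
8>6: swap(2,3), hi=2 ⇒ [6,6,8,8,8,9,9,9]
8>6: swap(2,2), hi=1 ⇒ [6,6,8,8,8,9,9,9]
done. lo=0 hi=1; nums=[6,6,8,8,8,9,9,9]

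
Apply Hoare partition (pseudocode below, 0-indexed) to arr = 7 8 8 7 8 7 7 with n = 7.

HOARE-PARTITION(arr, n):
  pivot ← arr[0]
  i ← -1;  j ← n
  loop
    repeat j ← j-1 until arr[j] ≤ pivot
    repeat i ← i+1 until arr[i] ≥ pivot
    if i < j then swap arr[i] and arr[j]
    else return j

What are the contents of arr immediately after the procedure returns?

7 7 7 8 8 8 7

pivot=7
j stops at 6 (7), i stops at 0 (7); swap ⇒ 7 8 8 7 8 7 7
j stops at 5 (7), i stops at 1 (8); swap ⇒ 7 7 8 7 8 8 7
j stops at 3 (7), i stops at 2 (8); swap ⇒ 7 7 7 8 8 8 7
j stops at 2, i stops at 3; i≥j ⇒ return 2. arr=7 7 7 8 8 8 7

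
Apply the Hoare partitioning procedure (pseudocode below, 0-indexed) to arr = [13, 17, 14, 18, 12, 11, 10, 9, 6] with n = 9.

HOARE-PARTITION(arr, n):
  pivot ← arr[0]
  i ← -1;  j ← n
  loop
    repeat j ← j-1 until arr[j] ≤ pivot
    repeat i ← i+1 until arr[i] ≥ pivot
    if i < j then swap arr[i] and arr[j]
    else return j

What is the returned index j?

pivot = arr[0] = 13; i = -1, j = 9
j→8 (arr[8]=6≤13), i→0 (arr[0]=13≥13); i<j, swap → [6, 17, 14, 18, 12, 11, 10, 9, 13]
j→7 (arr[7]=9≤13), i→1 (arr[1]=17≥13); i<j, swap → [6, 9, 14, 18, 12, 11, 10, 17, 13]
j→6 (arr[6]=10≤13), i→2 (arr[2]=14≥13); i<j, swap → [6, 9, 10, 18, 12, 11, 14, 17, 13]
j→5 (arr[5]=11≤13), i→3 (arr[3]=18≥13); i<j, swap → [6, 9, 10, 11, 12, 18, 14, 17, 13]
j→4, i→5; i≥j, return j=4. arr = [6, 9, 10, 11, 12, 18, 14, 17, 13]

4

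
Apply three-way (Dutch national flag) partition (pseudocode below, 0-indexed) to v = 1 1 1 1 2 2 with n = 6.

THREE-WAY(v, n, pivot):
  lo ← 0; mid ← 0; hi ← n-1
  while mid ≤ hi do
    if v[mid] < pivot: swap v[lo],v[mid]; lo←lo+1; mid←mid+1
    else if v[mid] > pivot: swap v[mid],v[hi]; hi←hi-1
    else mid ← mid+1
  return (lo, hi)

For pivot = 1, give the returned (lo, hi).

(0, 3)

lo=0 mid=0 hi=5
1=1: mid=1
1=1: mid=2
1=1: mid=3
1=1: mid=4
2>1: swap(4,5), hi=4 ⇒ 1 1 1 1 2 2
2>1: swap(4,4), hi=3 ⇒ 1 1 1 1 2 2
done. lo=0 hi=3; v=1 1 1 1 2 2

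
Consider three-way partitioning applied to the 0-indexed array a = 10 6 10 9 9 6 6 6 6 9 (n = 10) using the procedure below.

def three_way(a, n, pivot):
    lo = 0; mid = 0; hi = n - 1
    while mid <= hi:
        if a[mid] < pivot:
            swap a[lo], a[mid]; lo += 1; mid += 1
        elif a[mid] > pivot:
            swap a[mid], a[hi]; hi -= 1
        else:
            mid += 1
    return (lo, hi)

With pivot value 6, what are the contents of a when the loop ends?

lo=0 mid=0 hi=9
10>6: swap(0,9), hi=8 ⇒ 9 6 10 9 9 6 6 6 6 10
9>6: swap(0,8), hi=7 ⇒ 6 6 10 9 9 6 6 6 9 10
6=6: mid=1
6=6: mid=2
10>6: swap(2,7), hi=6 ⇒ 6 6 6 9 9 6 6 10 9 10
6=6: mid=3
9>6: swap(3,6), hi=5 ⇒ 6 6 6 6 9 6 9 10 9 10
6=6: mid=4
9>6: swap(4,5), hi=4 ⇒ 6 6 6 6 6 9 9 10 9 10
6=6: mid=5
done. lo=0 hi=4; a=6 6 6 6 6 9 9 10 9 10

6 6 6 6 6 9 9 10 9 10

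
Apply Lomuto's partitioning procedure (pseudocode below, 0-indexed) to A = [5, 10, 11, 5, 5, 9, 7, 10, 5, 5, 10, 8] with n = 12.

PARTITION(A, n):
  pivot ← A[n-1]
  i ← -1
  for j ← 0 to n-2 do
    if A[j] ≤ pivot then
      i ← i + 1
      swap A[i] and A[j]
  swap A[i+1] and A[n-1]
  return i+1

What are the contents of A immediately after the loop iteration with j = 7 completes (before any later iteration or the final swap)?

pivot = A[11] = 8; i = -1
j=0: A[0]=5 ≤ 8 → i=0, swap A[0],A[0] (no change) → [5, 10, 11, 5, 5, 9, 7, 10, 5, 5, 10, 8]
j=1: A[1]=10 > 8 → no swap
j=2: A[2]=11 > 8 → no swap
j=3: A[3]=5 ≤ 8 → i=1, swap A[1],A[3] → [5, 5, 11, 10, 5, 9, 7, 10, 5, 5, 10, 8]
j=4: A[4]=5 ≤ 8 → i=2, swap A[2],A[4] → [5, 5, 5, 10, 11, 9, 7, 10, 5, 5, 10, 8]
j=5: A[5]=9 > 8 → no swap
j=6: A[6]=7 ≤ 8 → i=3, swap A[3],A[6] → [5, 5, 5, 7, 11, 9, 10, 10, 5, 5, 10, 8]
j=7: A[7]=10 > 8 → no swap
(after j=7) A = [5, 5, 5, 7, 11, 9, 10, 10, 5, 5, 10, 8]

[5, 5, 5, 7, 11, 9, 10, 10, 5, 5, 10, 8]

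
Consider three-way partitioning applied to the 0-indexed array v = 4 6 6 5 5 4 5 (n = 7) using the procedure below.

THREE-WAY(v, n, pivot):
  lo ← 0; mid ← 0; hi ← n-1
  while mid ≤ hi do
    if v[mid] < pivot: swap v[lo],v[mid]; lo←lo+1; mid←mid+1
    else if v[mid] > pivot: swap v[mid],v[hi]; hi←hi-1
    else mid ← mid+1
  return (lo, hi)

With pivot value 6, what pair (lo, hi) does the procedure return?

pivot = 6; lo=0, mid=0, hi=6
v[mid]=4<6: swap v[0],v[0]; lo=1,mid=1 → 4 6 6 5 5 4 5
v[mid]=6=6: mid=2
v[mid]=6=6: mid=3
v[mid]=5<6: swap v[1],v[3]; lo=2,mid=4 → 4 5 6 6 5 4 5
v[mid]=5<6: swap v[2],v[4]; lo=3,mid=5 → 4 5 5 6 6 4 5
v[mid]=4<6: swap v[3],v[5]; lo=4,mid=6 → 4 5 5 4 6 6 5
v[mid]=5<6: swap v[4],v[6]; lo=5,mid=7 → 4 5 5 4 5 6 6
end: lo=5, hi=6; v = 4 5 5 4 5 6 6

(5, 6)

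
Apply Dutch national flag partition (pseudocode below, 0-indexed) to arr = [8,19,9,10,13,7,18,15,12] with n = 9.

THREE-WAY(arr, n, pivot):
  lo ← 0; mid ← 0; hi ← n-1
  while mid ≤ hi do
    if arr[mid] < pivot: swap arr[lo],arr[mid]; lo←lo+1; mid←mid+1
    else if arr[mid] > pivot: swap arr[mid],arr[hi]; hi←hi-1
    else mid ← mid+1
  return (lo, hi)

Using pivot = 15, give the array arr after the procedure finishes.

pivot = 15; lo=0, mid=0, hi=8
arr[mid]=8<15: swap arr[0],arr[0]; lo=1,mid=1 → [8,19,9,10,13,7,18,15,12]
arr[mid]=19>15: swap arr[1],arr[8]; hi=7 → [8,12,9,10,13,7,18,15,19]
arr[mid]=12<15: swap arr[1],arr[1]; lo=2,mid=2 → [8,12,9,10,13,7,18,15,19]
arr[mid]=9<15: swap arr[2],arr[2]; lo=3,mid=3 → [8,12,9,10,13,7,18,15,19]
arr[mid]=10<15: swap arr[3],arr[3]; lo=4,mid=4 → [8,12,9,10,13,7,18,15,19]
arr[mid]=13<15: swap arr[4],arr[4]; lo=5,mid=5 → [8,12,9,10,13,7,18,15,19]
arr[mid]=7<15: swap arr[5],arr[5]; lo=6,mid=6 → [8,12,9,10,13,7,18,15,19]
arr[mid]=18>15: swap arr[6],arr[7]; hi=6 → [8,12,9,10,13,7,15,18,19]
arr[mid]=15=15: mid=7
end: lo=6, hi=6; arr = [8,12,9,10,13,7,15,18,19]

[8,12,9,10,13,7,15,18,19]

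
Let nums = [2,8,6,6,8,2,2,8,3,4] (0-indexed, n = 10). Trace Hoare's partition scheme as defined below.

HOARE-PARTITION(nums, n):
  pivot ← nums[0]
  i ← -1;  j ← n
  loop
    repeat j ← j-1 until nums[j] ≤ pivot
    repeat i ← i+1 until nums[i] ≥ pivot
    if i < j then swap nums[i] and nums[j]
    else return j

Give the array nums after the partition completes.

pivot = nums[0] = 2; i = -1, j = 10
j→6 (nums[6]=2≤2), i→0 (nums[0]=2≥2); i<j, swap → [2,8,6,6,8,2,2,8,3,4]
j→5 (nums[5]=2≤2), i→1 (nums[1]=8≥2); i<j, swap → [2,2,6,6,8,8,2,8,3,4]
j→1, i→2; i≥j, return j=1. nums = [2,2,6,6,8,8,2,8,3,4]

[2,2,6,6,8,8,2,8,3,4]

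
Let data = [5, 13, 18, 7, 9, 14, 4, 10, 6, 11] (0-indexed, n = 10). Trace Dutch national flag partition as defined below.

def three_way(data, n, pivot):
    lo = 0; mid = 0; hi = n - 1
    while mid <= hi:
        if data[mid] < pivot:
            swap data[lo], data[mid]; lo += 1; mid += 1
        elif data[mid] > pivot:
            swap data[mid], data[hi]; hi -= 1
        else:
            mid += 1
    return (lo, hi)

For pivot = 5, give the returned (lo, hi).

(1, 1)

lo=0 mid=0 hi=9
5=5: mid=1
13>5: swap(1,9), hi=8 ⇒ [5, 11, 18, 7, 9, 14, 4, 10, 6, 13]
11>5: swap(1,8), hi=7 ⇒ [5, 6, 18, 7, 9, 14, 4, 10, 11, 13]
6>5: swap(1,7), hi=6 ⇒ [5, 10, 18, 7, 9, 14, 4, 6, 11, 13]
10>5: swap(1,6), hi=5 ⇒ [5, 4, 18, 7, 9, 14, 10, 6, 11, 13]
4<5: swap(0,1), lo=1 mid=2 ⇒ [4, 5, 18, 7, 9, 14, 10, 6, 11, 13]
18>5: swap(2,5), hi=4 ⇒ [4, 5, 14, 7, 9, 18, 10, 6, 11, 13]
14>5: swap(2,4), hi=3 ⇒ [4, 5, 9, 7, 14, 18, 10, 6, 11, 13]
9>5: swap(2,3), hi=2 ⇒ [4, 5, 7, 9, 14, 18, 10, 6, 11, 13]
7>5: swap(2,2), hi=1 ⇒ [4, 5, 7, 9, 14, 18, 10, 6, 11, 13]
done. lo=1 hi=1; data=[4, 5, 7, 9, 14, 18, 10, 6, 11, 13]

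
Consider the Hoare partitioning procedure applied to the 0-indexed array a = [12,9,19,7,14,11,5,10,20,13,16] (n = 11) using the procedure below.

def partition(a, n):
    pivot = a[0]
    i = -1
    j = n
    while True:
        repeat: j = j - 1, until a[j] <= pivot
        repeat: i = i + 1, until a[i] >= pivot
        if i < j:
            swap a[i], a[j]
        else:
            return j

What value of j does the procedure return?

4

pivot=12
j stops at 7 (10), i stops at 0 (12); swap ⇒ [10,9,19,7,14,11,5,12,20,13,16]
j stops at 6 (5), i stops at 2 (19); swap ⇒ [10,9,5,7,14,11,19,12,20,13,16]
j stops at 5 (11), i stops at 4 (14); swap ⇒ [10,9,5,7,11,14,19,12,20,13,16]
j stops at 4, i stops at 5; i≥j ⇒ return 4. a=[10,9,5,7,11,14,19,12,20,13,16]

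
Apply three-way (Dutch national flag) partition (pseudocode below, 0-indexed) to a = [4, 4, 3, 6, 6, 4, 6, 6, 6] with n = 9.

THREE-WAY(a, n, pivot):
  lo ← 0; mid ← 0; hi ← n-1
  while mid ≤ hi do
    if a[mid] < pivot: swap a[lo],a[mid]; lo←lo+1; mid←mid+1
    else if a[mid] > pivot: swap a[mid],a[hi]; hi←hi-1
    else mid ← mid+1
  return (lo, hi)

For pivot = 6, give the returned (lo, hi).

pivot = 6; lo=0, mid=0, hi=8
a[mid]=4<6: swap a[0],a[0]; lo=1,mid=1 → [4, 4, 3, 6, 6, 4, 6, 6, 6]
a[mid]=4<6: swap a[1],a[1]; lo=2,mid=2 → [4, 4, 3, 6, 6, 4, 6, 6, 6]
a[mid]=3<6: swap a[2],a[2]; lo=3,mid=3 → [4, 4, 3, 6, 6, 4, 6, 6, 6]
a[mid]=6=6: mid=4
a[mid]=6=6: mid=5
a[mid]=4<6: swap a[3],a[5]; lo=4,mid=6 → [4, 4, 3, 4, 6, 6, 6, 6, 6]
a[mid]=6=6: mid=7
a[mid]=6=6: mid=8
a[mid]=6=6: mid=9
end: lo=4, hi=8; a = [4, 4, 3, 4, 6, 6, 6, 6, 6]

(4, 8)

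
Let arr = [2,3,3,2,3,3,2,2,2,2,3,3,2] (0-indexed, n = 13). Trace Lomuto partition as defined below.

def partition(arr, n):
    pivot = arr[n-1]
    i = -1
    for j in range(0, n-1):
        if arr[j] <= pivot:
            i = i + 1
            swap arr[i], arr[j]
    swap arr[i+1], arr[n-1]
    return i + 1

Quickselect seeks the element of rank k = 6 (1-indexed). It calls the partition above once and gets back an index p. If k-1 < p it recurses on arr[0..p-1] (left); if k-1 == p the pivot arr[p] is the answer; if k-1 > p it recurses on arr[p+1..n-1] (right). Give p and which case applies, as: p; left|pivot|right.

6; left

pivot = arr[12] = 2; i = -1
j=0: arr[0]=2 ≤ 2 → i=0, swap arr[0],arr[0] (no change) → [2,3,3,2,3,3,2,2,2,2,3,3,2]
j=1: arr[1]=3 > 2 → no swap
j=2: arr[2]=3 > 2 → no swap
j=3: arr[3]=2 ≤ 2 → i=1, swap arr[1],arr[3] → [2,2,3,3,3,3,2,2,2,2,3,3,2]
j=4: arr[4]=3 > 2 → no swap
j=5: arr[5]=3 > 2 → no swap
j=6: arr[6]=2 ≤ 2 → i=2, swap arr[2],arr[6] → [2,2,2,3,3,3,3,2,2,2,3,3,2]
j=7: arr[7]=2 ≤ 2 → i=3, swap arr[3],arr[7] → [2,2,2,2,3,3,3,3,2,2,3,3,2]
j=8: arr[8]=2 ≤ 2 → i=4, swap arr[4],arr[8] → [2,2,2,2,2,3,3,3,3,2,3,3,2]
j=9: arr[9]=2 ≤ 2 → i=5, swap arr[5],arr[9] → [2,2,2,2,2,2,3,3,3,3,3,3,2]
j=10: arr[10]=3 > 2 → no swap
j=11: arr[11]=3 > 2 → no swap
final swap arr[6],arr[12] → [2,2,2,2,2,2,2,3,3,3,3,3,3]; return 6
p = 6; k-1 = 5 < 6 ⇒ left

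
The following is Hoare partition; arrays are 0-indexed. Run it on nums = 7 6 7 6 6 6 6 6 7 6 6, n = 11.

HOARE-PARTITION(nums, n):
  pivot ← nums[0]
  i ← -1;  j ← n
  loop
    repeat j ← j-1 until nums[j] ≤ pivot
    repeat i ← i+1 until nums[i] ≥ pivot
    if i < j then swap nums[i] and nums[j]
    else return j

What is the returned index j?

8

pivot=7
j stops at 10 (6), i stops at 0 (7); swap ⇒ 6 6 7 6 6 6 6 6 7 6 7
j stops at 9 (6), i stops at 2 (7); swap ⇒ 6 6 6 6 6 6 6 6 7 7 7
j stops at 8, i stops at 8; i≥j ⇒ return 8. nums=6 6 6 6 6 6 6 6 7 7 7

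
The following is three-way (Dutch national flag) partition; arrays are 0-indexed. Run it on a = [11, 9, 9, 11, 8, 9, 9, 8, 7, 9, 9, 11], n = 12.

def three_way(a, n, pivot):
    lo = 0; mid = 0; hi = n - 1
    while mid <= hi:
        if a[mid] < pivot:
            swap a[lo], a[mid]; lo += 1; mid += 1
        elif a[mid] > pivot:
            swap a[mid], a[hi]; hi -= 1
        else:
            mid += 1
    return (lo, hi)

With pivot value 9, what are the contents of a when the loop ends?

lo=0 mid=0 hi=11
11>9: swap(0,11), hi=10 ⇒ [11, 9, 9, 11, 8, 9, 9, 8, 7, 9, 9, 11]
11>9: swap(0,10), hi=9 ⇒ [9, 9, 9, 11, 8, 9, 9, 8, 7, 9, 11, 11]
9=9: mid=1
9=9: mid=2
9=9: mid=3
11>9: swap(3,9), hi=8 ⇒ [9, 9, 9, 9, 8, 9, 9, 8, 7, 11, 11, 11]
9=9: mid=4
8<9: swap(0,4), lo=1 mid=5 ⇒ [8, 9, 9, 9, 9, 9, 9, 8, 7, 11, 11, 11]
9=9: mid=6
9=9: mid=7
8<9: swap(1,7), lo=2 mid=8 ⇒ [8, 8, 9, 9, 9, 9, 9, 9, 7, 11, 11, 11]
7<9: swap(2,8), lo=3 mid=9 ⇒ [8, 8, 7, 9, 9, 9, 9, 9, 9, 11, 11, 11]
done. lo=3 hi=8; a=[8, 8, 7, 9, 9, 9, 9, 9, 9, 11, 11, 11]

[8, 8, 7, 9, 9, 9, 9, 9, 9, 11, 11, 11]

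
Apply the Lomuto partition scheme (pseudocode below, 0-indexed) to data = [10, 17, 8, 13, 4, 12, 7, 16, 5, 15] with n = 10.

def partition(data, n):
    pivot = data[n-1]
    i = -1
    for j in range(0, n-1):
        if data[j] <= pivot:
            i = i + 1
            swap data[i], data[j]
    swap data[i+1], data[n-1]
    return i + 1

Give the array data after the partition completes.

pivot=15, i=-1
j=0: 10≤15, i=0, swap(0,0) ⇒ [10, 17, 8, 13, 4, 12, 7, 16, 5, 15]
j=1: 17>15, skip
j=2: 8≤15, i=1, swap(1,2) ⇒ [10, 8, 17, 13, 4, 12, 7, 16, 5, 15]
j=3: 13≤15, i=2, swap(2,3) ⇒ [10, 8, 13, 17, 4, 12, 7, 16, 5, 15]
j=4: 4≤15, i=3, swap(3,4) ⇒ [10, 8, 13, 4, 17, 12, 7, 16, 5, 15]
j=5: 12≤15, i=4, swap(4,5) ⇒ [10, 8, 13, 4, 12, 17, 7, 16, 5, 15]
j=6: 7≤15, i=5, swap(5,6) ⇒ [10, 8, 13, 4, 12, 7, 17, 16, 5, 15]
j=7: 16>15, skip
j=8: 5≤15, i=6, swap(6,8) ⇒ [10, 8, 13, 4, 12, 7, 5, 16, 17, 15]
swap(7,9) ⇒ [10, 8, 13, 4, 12, 7, 5, 15, 17, 16]; return 7

[10, 8, 13, 4, 12, 7, 5, 15, 17, 16]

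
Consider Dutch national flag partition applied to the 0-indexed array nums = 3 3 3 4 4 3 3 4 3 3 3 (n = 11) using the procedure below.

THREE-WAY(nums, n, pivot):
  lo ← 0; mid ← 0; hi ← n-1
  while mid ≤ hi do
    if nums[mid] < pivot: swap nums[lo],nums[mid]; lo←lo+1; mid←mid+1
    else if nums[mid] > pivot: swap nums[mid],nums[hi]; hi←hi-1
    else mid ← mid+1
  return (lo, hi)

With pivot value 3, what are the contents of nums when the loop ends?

pivot = 3; lo=0, mid=0, hi=10
nums[mid]=3=3: mid=1
nums[mid]=3=3: mid=2
nums[mid]=3=3: mid=3
nums[mid]=4>3: swap nums[3],nums[10]; hi=9 → 3 3 3 3 4 3 3 4 3 3 4
nums[mid]=3=3: mid=4
nums[mid]=4>3: swap nums[4],nums[9]; hi=8 → 3 3 3 3 3 3 3 4 3 4 4
nums[mid]=3=3: mid=5
nums[mid]=3=3: mid=6
nums[mid]=3=3: mid=7
nums[mid]=4>3: swap nums[7],nums[8]; hi=7 → 3 3 3 3 3 3 3 3 4 4 4
nums[mid]=3=3: mid=8
end: lo=0, hi=7; nums = 3 3 3 3 3 3 3 3 4 4 4

3 3 3 3 3 3 3 3 4 4 4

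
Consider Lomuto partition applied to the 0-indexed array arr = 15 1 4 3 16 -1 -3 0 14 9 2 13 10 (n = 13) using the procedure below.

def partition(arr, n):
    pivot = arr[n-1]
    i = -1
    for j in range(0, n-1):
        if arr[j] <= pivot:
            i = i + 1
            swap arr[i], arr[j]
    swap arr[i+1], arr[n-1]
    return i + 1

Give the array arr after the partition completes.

1 4 3 -1 -3 0 9 2 10 16 15 13 14

pivot = arr[12] = 10; i = -1
j=0: arr[0]=15 > 10 → no swap
j=1: arr[1]=1 ≤ 10 → i=0, swap arr[0],arr[1] → 1 15 4 3 16 -1 -3 0 14 9 2 13 10
j=2: arr[2]=4 ≤ 10 → i=1, swap arr[1],arr[2] → 1 4 15 3 16 -1 -3 0 14 9 2 13 10
j=3: arr[3]=3 ≤ 10 → i=2, swap arr[2],arr[3] → 1 4 3 15 16 -1 -3 0 14 9 2 13 10
j=4: arr[4]=16 > 10 → no swap
j=5: arr[5]=-1 ≤ 10 → i=3, swap arr[3],arr[5] → 1 4 3 -1 16 15 -3 0 14 9 2 13 10
j=6: arr[6]=-3 ≤ 10 → i=4, swap arr[4],arr[6] → 1 4 3 -1 -3 15 16 0 14 9 2 13 10
j=7: arr[7]=0 ≤ 10 → i=5, swap arr[5],arr[7] → 1 4 3 -1 -3 0 16 15 14 9 2 13 10
j=8: arr[8]=14 > 10 → no swap
j=9: arr[9]=9 ≤ 10 → i=6, swap arr[6],arr[9] → 1 4 3 -1 -3 0 9 15 14 16 2 13 10
j=10: arr[10]=2 ≤ 10 → i=7, swap arr[7],arr[10] → 1 4 3 -1 -3 0 9 2 14 16 15 13 10
j=11: arr[11]=13 > 10 → no swap
final swap arr[8],arr[12] → 1 4 3 -1 -3 0 9 2 10 16 15 13 14; return 8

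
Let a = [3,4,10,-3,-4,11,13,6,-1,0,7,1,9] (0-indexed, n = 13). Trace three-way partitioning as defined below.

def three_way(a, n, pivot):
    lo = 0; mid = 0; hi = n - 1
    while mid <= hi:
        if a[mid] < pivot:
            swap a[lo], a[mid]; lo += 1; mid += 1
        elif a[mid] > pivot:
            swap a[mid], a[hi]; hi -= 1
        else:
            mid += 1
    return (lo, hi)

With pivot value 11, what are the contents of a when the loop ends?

lo=0 mid=0 hi=12
3<11: swap(0,0), lo=1 mid=1 ⇒ [3,4,10,-3,-4,11,13,6,-1,0,7,1,9]
4<11: swap(1,1), lo=2 mid=2 ⇒ [3,4,10,-3,-4,11,13,6,-1,0,7,1,9]
10<11: swap(2,2), lo=3 mid=3 ⇒ [3,4,10,-3,-4,11,13,6,-1,0,7,1,9]
-3<11: swap(3,3), lo=4 mid=4 ⇒ [3,4,10,-3,-4,11,13,6,-1,0,7,1,9]
-4<11: swap(4,4), lo=5 mid=5 ⇒ [3,4,10,-3,-4,11,13,6,-1,0,7,1,9]
11=11: mid=6
13>11: swap(6,12), hi=11 ⇒ [3,4,10,-3,-4,11,9,6,-1,0,7,1,13]
9<11: swap(5,6), lo=6 mid=7 ⇒ [3,4,10,-3,-4,9,11,6,-1,0,7,1,13]
6<11: swap(6,7), lo=7 mid=8 ⇒ [3,4,10,-3,-4,9,6,11,-1,0,7,1,13]
-1<11: swap(7,8), lo=8 mid=9 ⇒ [3,4,10,-3,-4,9,6,-1,11,0,7,1,13]
0<11: swap(8,9), lo=9 mid=10 ⇒ [3,4,10,-3,-4,9,6,-1,0,11,7,1,13]
7<11: swap(9,10), lo=10 mid=11 ⇒ [3,4,10,-3,-4,9,6,-1,0,7,11,1,13]
1<11: swap(10,11), lo=11 mid=12 ⇒ [3,4,10,-3,-4,9,6,-1,0,7,1,11,13]
done. lo=11 hi=11; a=[3,4,10,-3,-4,9,6,-1,0,7,1,11,13]

[3,4,10,-3,-4,9,6,-1,0,7,1,11,13]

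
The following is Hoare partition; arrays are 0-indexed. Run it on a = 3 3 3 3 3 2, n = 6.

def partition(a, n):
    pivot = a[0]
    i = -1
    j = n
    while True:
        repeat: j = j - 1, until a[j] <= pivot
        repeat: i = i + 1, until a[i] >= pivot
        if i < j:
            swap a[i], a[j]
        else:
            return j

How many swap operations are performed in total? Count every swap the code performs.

pivot=3
j stops at 5 (2), i stops at 0 (3); swap ⇒ 2 3 3 3 3 3
j stops at 4 (3), i stops at 1 (3); swap ⇒ 2 3 3 3 3 3
j stops at 3 (3), i stops at 2 (3); swap ⇒ 2 3 3 3 3 3
j stops at 2, i stops at 3; i≥j ⇒ return 2. a=2 3 3 3 3 3

3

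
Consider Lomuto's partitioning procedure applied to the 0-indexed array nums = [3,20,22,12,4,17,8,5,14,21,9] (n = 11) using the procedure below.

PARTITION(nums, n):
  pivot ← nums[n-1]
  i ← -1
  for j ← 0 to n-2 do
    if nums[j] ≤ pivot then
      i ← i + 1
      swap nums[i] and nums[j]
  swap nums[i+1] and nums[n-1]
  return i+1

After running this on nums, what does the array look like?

pivot=9, i=-1
j=0: 3≤9, i=0, swap(0,0) ⇒ [3,20,22,12,4,17,8,5,14,21,9]
j=1: 20>9, skip
j=2: 22>9, skip
j=3: 12>9, skip
j=4: 4≤9, i=1, swap(1,4) ⇒ [3,4,22,12,20,17,8,5,14,21,9]
j=5: 17>9, skip
j=6: 8≤9, i=2, swap(2,6) ⇒ [3,4,8,12,20,17,22,5,14,21,9]
j=7: 5≤9, i=3, swap(3,7) ⇒ [3,4,8,5,20,17,22,12,14,21,9]
j=8: 14>9, skip
j=9: 21>9, skip
swap(4,10) ⇒ [3,4,8,5,9,17,22,12,14,21,20]; return 4

[3,4,8,5,9,17,22,12,14,21,20]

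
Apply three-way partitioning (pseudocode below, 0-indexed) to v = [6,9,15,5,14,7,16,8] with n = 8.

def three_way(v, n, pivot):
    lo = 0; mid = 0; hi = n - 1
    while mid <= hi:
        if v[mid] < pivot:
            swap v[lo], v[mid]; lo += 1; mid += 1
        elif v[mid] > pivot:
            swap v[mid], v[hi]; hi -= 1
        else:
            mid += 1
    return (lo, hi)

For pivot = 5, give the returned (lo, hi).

(0, 0)

lo=0 mid=0 hi=7
6>5: swap(0,7), hi=6 ⇒ [8,9,15,5,14,7,16,6]
8>5: swap(0,6), hi=5 ⇒ [16,9,15,5,14,7,8,6]
16>5: swap(0,5), hi=4 ⇒ [7,9,15,5,14,16,8,6]
7>5: swap(0,4), hi=3 ⇒ [14,9,15,5,7,16,8,6]
14>5: swap(0,3), hi=2 ⇒ [5,9,15,14,7,16,8,6]
5=5: mid=1
9>5: swap(1,2), hi=1 ⇒ [5,15,9,14,7,16,8,6]
15>5: swap(1,1), hi=0 ⇒ [5,15,9,14,7,16,8,6]
done. lo=0 hi=0; v=[5,15,9,14,7,16,8,6]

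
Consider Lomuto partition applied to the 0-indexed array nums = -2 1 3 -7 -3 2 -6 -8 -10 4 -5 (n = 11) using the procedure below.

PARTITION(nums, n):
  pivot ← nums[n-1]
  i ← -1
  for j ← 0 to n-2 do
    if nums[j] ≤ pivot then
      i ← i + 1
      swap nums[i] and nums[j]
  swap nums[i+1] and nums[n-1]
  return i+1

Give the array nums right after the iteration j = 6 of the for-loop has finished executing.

-7 -6 3 -2 -3 2 1 -8 -10 4 -5

pivot = nums[10] = -5; i = -1
j=0: nums[0]=-2 > -5 → no swap
j=1: nums[1]=1 > -5 → no swap
j=2: nums[2]=3 > -5 → no swap
j=3: nums[3]=-7 ≤ -5 → i=0, swap nums[0],nums[3] → -7 1 3 -2 -3 2 -6 -8 -10 4 -5
j=4: nums[4]=-3 > -5 → no swap
j=5: nums[5]=2 > -5 → no swap
j=6: nums[6]=-6 ≤ -5 → i=1, swap nums[1],nums[6] → -7 -6 3 -2 -3 2 1 -8 -10 4 -5
(after j=6) nums = -7 -6 3 -2 -3 2 1 -8 -10 4 -5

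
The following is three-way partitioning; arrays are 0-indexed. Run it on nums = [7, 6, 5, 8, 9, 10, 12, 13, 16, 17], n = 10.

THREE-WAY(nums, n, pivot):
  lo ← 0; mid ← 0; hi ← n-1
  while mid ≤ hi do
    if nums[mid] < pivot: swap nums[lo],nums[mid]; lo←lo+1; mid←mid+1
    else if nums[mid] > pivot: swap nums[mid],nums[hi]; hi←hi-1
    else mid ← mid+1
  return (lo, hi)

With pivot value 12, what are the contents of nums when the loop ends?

pivot = 12; lo=0, mid=0, hi=9
nums[mid]=7<12: swap nums[0],nums[0]; lo=1,mid=1 → [7, 6, 5, 8, 9, 10, 12, 13, 16, 17]
nums[mid]=6<12: swap nums[1],nums[1]; lo=2,mid=2 → [7, 6, 5, 8, 9, 10, 12, 13, 16, 17]
nums[mid]=5<12: swap nums[2],nums[2]; lo=3,mid=3 → [7, 6, 5, 8, 9, 10, 12, 13, 16, 17]
nums[mid]=8<12: swap nums[3],nums[3]; lo=4,mid=4 → [7, 6, 5, 8, 9, 10, 12, 13, 16, 17]
nums[mid]=9<12: swap nums[4],nums[4]; lo=5,mid=5 → [7, 6, 5, 8, 9, 10, 12, 13, 16, 17]
nums[mid]=10<12: swap nums[5],nums[5]; lo=6,mid=6 → [7, 6, 5, 8, 9, 10, 12, 13, 16, 17]
nums[mid]=12=12: mid=7
nums[mid]=13>12: swap nums[7],nums[9]; hi=8 → [7, 6, 5, 8, 9, 10, 12, 17, 16, 13]
nums[mid]=17>12: swap nums[7],nums[8]; hi=7 → [7, 6, 5, 8, 9, 10, 12, 16, 17, 13]
nums[mid]=16>12: swap nums[7],nums[7]; hi=6 → [7, 6, 5, 8, 9, 10, 12, 16, 17, 13]
end: lo=6, hi=6; nums = [7, 6, 5, 8, 9, 10, 12, 16, 17, 13]

[7, 6, 5, 8, 9, 10, 12, 16, 17, 13]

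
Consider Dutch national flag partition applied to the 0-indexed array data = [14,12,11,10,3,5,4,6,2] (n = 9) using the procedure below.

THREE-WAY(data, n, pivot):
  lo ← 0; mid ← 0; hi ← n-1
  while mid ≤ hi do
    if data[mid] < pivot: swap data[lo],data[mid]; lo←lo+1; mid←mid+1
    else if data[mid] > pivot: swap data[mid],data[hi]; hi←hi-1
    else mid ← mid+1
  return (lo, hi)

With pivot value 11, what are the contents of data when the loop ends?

pivot = 11; lo=0, mid=0, hi=8
data[mid]=14>11: swap data[0],data[8]; hi=7 → [2,12,11,10,3,5,4,6,14]
data[mid]=2<11: swap data[0],data[0]; lo=1,mid=1 → [2,12,11,10,3,5,4,6,14]
data[mid]=12>11: swap data[1],data[7]; hi=6 → [2,6,11,10,3,5,4,12,14]
data[mid]=6<11: swap data[1],data[1]; lo=2,mid=2 → [2,6,11,10,3,5,4,12,14]
data[mid]=11=11: mid=3
data[mid]=10<11: swap data[2],data[3]; lo=3,mid=4 → [2,6,10,11,3,5,4,12,14]
data[mid]=3<11: swap data[3],data[4]; lo=4,mid=5 → [2,6,10,3,11,5,4,12,14]
data[mid]=5<11: swap data[4],data[5]; lo=5,mid=6 → [2,6,10,3,5,11,4,12,14]
data[mid]=4<11: swap data[5],data[6]; lo=6,mid=7 → [2,6,10,3,5,4,11,12,14]
end: lo=6, hi=6; data = [2,6,10,3,5,4,11,12,14]

[2,6,10,3,5,4,11,12,14]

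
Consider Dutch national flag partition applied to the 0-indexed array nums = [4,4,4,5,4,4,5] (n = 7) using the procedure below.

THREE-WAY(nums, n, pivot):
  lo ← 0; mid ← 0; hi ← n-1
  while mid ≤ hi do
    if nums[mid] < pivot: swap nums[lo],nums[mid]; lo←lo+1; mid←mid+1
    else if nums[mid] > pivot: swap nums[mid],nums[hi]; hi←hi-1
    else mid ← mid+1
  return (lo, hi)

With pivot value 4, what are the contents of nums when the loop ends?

pivot = 4; lo=0, mid=0, hi=6
nums[mid]=4=4: mid=1
nums[mid]=4=4: mid=2
nums[mid]=4=4: mid=3
nums[mid]=5>4: swap nums[3],nums[6]; hi=5 → [4,4,4,5,4,4,5]
nums[mid]=5>4: swap nums[3],nums[5]; hi=4 → [4,4,4,4,4,5,5]
nums[mid]=4=4: mid=4
nums[mid]=4=4: mid=5
end: lo=0, hi=4; nums = [4,4,4,4,4,5,5]

[4,4,4,4,4,5,5]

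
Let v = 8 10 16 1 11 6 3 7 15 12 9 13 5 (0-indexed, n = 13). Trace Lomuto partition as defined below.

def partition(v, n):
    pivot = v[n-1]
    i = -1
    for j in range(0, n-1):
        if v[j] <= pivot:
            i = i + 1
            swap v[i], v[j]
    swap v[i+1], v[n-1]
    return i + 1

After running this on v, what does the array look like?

1 3 5 8 11 6 10 7 15 12 9 13 16

pivot = v[12] = 5; i = -1
j=0: v[0]=8 > 5 → no swap
j=1: v[1]=10 > 5 → no swap
j=2: v[2]=16 > 5 → no swap
j=3: v[3]=1 ≤ 5 → i=0, swap v[0],v[3] → 1 10 16 8 11 6 3 7 15 12 9 13 5
j=4: v[4]=11 > 5 → no swap
j=5: v[5]=6 > 5 → no swap
j=6: v[6]=3 ≤ 5 → i=1, swap v[1],v[6] → 1 3 16 8 11 6 10 7 15 12 9 13 5
j=7: v[7]=7 > 5 → no swap
j=8: v[8]=15 > 5 → no swap
j=9: v[9]=12 > 5 → no swap
j=10: v[10]=9 > 5 → no swap
j=11: v[11]=13 > 5 → no swap
final swap v[2],v[12] → 1 3 5 8 11 6 10 7 15 12 9 13 16; return 2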